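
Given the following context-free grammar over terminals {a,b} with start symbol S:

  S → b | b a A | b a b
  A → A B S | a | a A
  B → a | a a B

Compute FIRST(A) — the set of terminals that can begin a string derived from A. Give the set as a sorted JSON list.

Compute FIRST by fixpoint:
pass 1:
  A via A→a: +{a}
  B via B→a: +{a}
  S via S→b: +{b}
  FIRST[S]={b}  FIRST[A]={a}  FIRST[B]={a}
pass 2: — fixpoint
  FIRST[S]={b}  FIRST[A]={a}  FIRST[B]={a}

FIRST(A) = ["a"]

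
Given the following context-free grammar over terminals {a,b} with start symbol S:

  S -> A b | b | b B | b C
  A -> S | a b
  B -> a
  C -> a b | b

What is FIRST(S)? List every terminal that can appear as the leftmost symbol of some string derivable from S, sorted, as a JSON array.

FIRST sets, iterate to fixpoint:
iter 1:
  A via A→a b: +{a}
  B via B→a: +{a}
  C via C→a b: +{a}
  C via C→b: +{b}
  S via S→A b: +{a}
  S via S→b: +{b}
  FIRST[S]={a,b}  FIRST[A]={a}  FIRST[B]={a}  FIRST[C]={a,b}
iter 2:
  A via A→S: +{b}
  FIRST[S]={a,b}  FIRST[A]={a,b}  FIRST[B]={a}  FIRST[C]={a,b}
iter 3: (stable)
  FIRST[S]={a,b}  FIRST[A]={a,b}  FIRST[B]={a}  FIRST[C]={a,b}

FIRST(S) = ["a", "b"]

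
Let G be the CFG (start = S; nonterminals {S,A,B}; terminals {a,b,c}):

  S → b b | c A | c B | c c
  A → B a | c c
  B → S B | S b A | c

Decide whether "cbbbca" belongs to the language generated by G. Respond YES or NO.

CNF form of G:
  S -> T1 A | T1 B | T1 T1 | T2 T2
  A -> B T0 | T1 T1
  B -> S B | S X3 | c
  T0 -> a
  T1 -> c
  T2 -> b
  X3 -> T2 A

CYK table (by increasing span):
  cell(0,0) c: {B,T1}  orig:{B}
  cell(1,1) b: {T2}  orig:{}
  cell(2,2) b: {T2}  orig:{}
  cell(3,3) b: {T2}  orig:{}
  cell(4,4) c: {B,T1}  orig:{B}
  cell(5,5) a: {T0}  orig:{}
  cell(0,1) cb: ∅
  cell(1,2) bb: {S}
  cell(2,3) bb: {S}
  cell(3,4) bc: ∅
  cell(4,5) ca: {A}
  cell(0,2) cbb: ∅
  cell(1,3) bbb: ∅
  cell(2,4) bbc: {B}
  cell(3,5) bca: {X3}  orig:{}
  cell(0,3) cbbb: ∅
  cell(1,4) bbbc: ∅
  cell(2,5) bbca: {A}
  cell(0,4) cbbbc: ∅
  cell(1,5) bbbca: {B,X3}  orig:{B}
  cell(0,5) cbbbca: {S}

S ∈ T[0,5] ⇒ YES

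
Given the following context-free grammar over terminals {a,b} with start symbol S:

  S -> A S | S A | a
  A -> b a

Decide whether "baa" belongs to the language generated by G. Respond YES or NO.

Convert to CNF:
  S -> A S | S A | a
  A -> T0 T1
  T0 -> b
  T1 -> a

CYK table (by increasing span):
  cell(0,0) b: {T0}  orig:{}
  cell(1,1) a: {S,T1}  orig:{S}
  cell(2,2) a: {S,T1}  orig:{S}
  cell(0,1) ba: {A}
  cell(1,2) aa: ∅
  cell(0,2) baa: {S}

S ∈ T[0,2] ⇒ YES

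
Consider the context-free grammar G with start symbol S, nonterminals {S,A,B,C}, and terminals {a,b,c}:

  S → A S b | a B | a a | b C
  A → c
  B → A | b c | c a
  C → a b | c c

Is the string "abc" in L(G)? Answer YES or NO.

CNF form of G:
  S -> A X3 | T0 C | T2 B | T2 T2
  A -> c
  B -> T0 T1 | T1 T2 | c
  C -> T1 T1 | T2 T0
  T0 -> b
  T1 -> c
  T2 -> a
  X3 -> S T0

CYK table (by increasing span):
  cell(0,0) a: {T2}  orig:{}
  cell(1,1) b: {T0}  orig:{}
  cell(2,2) c: {A,B,T1}  orig:{A,B}
  cell(0,1) ab: {C}
  cell(1,2) bc: {B}
  cell(0,2) abc: {S}

S ∈ T[0,2] ⇒ YES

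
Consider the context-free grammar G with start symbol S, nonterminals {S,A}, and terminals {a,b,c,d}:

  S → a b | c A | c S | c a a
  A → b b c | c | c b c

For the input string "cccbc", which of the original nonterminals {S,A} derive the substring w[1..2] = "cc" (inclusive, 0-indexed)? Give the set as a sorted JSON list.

CNF form of G:
  S -> T1 A | T1 S | T1 X5 | T2 T0
  A -> T0 X3 | T1 X4 | c
  T0 -> b
  T1 -> c
  T2 -> a
  X3 -> T0 T1
  X4 -> T0 T1
  X5 -> T2 T2

Fill CYK table bottom-up (cells [i..j] with 1 ≤ i ≤ j ≤ 2 only):
  T[1,1] 'c' = {A,T1}  orig:{A}
  T[2,2] 'c' = {A,T1}  orig:{A}
  T[1,2] 'cc' = {S}

Original NTs in T[1,2] deriving "cc": ["S"]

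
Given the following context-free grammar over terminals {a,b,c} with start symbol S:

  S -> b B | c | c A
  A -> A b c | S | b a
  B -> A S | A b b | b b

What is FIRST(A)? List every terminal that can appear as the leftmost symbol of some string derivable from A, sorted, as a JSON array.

Compute FIRST by fixpoint:
iter 1:
  A via A→b a: +{b}
  B via B→A S: +{b}
  S via S→b B: +{b}
  S via S→c: +{c}
  FIRST(S)={b,c}  FIRST(A)={b}  FIRST(B)={b}
iter 2:
  A via A→S: +{c}
  B via B→A S: +{c}
  FIRST(S)={b,c}  FIRST(A)={b,c}  FIRST(B)={b,c}
iter 3: — fixpoint
  FIRST(S)={b,c}  FIRST(A)={b,c}  FIRST(B)={b,c}

FIRST(A) = ["b", "c"]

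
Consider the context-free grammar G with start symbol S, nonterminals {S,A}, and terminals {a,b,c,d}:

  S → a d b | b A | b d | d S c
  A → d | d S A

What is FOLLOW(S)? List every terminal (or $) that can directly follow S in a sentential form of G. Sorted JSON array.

Compute FIRST by fixpoint:
iter 1:
  A via A→d: +{d}
  S via S→a d b: +{a}
  S via S→b A: +{b}
  S via S→d S c: +{d}
  S: {a,b,d}  A: {d}
iter 2: done
  S: {a,b,d}  A: {d}

FOLLOW iteration:
FOLLOW(S) := {$}
[1]
  A→d S A: FOLLOW(S) ⊇ FIRST(A) = {d}; new: +{d}
  S→b A: FOLLOW(A) ⊇ FOLLOW(S) ⊇ {$,d}; new: +{$,d}
  S→d S c: FOLLOW(S) ⊇ FIRST(c) = {c}; new: +{c}
  S: {$,c,d}  A: {$,d}
[2]
  S→b A: FOLLOW(A) ⊇ FOLLOW(S) ⊇ {$,c,d}; new: +{c}
  S: {$,c,d}  A: {$,c,d}
[3] (stable)
  S: {$,c,d}  A: {$,c,d}

FOLLOW(S) = ["$", "c", "d"]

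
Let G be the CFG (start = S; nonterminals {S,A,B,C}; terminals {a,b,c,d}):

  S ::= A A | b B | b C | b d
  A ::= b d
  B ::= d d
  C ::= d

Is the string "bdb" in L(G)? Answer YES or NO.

Convert to CNF:
  S -> A A | T0 B | T0 C | T0 T1
  A -> T0 T1
  B -> T1 T1
  C -> d
  T0 -> b
  T1 -> d

Fill CYK table bottom-up:
  [0..0]={T0}  "b"  orig:{}
  [1..1]={C,T1}  "d"  orig:{C}
  [2..2]={T0}  "b"  orig:{}
  [0..1]={A,S}  "bd"
  [1..2]=∅  "db"
  [0..2]=∅  "bdb"

S ∉ T[0,2] ⇒ NO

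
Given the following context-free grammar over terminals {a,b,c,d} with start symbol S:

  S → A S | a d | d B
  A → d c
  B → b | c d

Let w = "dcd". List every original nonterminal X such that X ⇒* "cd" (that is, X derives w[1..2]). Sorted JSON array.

CNF form of G:
  S -> A S | T0 B | T2 T0
  A -> T0 T1
  B -> T1 T0 | b
  T0 -> d
  T1 -> c
  T2 -> a

CYK table (by increasing span) — only the sub-triangle for w[1..2]:
  cell(1,1) c: {T1}  orig:{}
  cell(2,2) d: {T0}  orig:{}
  cell(1,2) cd: {B}

Original NTs in T[1,2] deriving "cd": ["B"]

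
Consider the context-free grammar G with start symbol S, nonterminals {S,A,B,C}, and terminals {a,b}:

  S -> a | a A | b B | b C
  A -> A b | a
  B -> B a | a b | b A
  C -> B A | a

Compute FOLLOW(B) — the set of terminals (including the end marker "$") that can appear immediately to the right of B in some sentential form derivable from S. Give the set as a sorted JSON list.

Compute FIRST by fixpoint:
round 1:
  A via A→a: +{a}
  B via B→a b: +{a}
  B via B→b A: +{b}
  C via C→B A: +{a,b}
  S via S→a: +{a}
  S via S→b B: +{b}
  S: {a,b}  A: {a}  B: {a,b}  C: {a,b}
round 2: (stable)
  S: {a,b}  A: {a}  B: {a,b}  C: {a,b}

FOLLOW iteration:
seed FOLLOW(S) with $
iter 1:
  A→A b: FOLLOW(A) ⊇ FIRST(b) = {b}; new: +{b}
  B→B a: FOLLOW(B) ⊇ FIRST(a) = {a}; new: +{a}
  B→b A: FOLLOW(A) ⊇ FOLLOW(B) ⊇ {a}; new: +{a}
  S→a A: FOLLOW(A) ⊇ FOLLOW(S) ⊇ {$}; new: +{$}
  S→b B: FOLLOW(B) ⊇ FOLLOW(S) ⊇ {$}; new: +{$}
  S→b C: FOLLOW(C) ⊇ FOLLOW(S) ⊇ {$}; new: +{$}
  FOLLOW(S)={$}  FOLLOW(A)={$,a,b}  FOLLOW(B)={$,a}  FOLLOW(C)={$}
iter 2: done
  FOLLOW(S)={$}  FOLLOW(A)={$,a,b}  FOLLOW(B)={$,a}  FOLLOW(C)={$}

FOLLOW(B) = ["$", "a"]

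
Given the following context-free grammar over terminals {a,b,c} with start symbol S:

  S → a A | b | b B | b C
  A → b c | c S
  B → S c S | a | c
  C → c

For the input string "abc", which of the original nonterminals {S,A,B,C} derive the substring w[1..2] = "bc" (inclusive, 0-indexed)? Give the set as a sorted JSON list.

Convert to CNF:
  S -> T0 B | T0 C | T2 A | b
  A -> T0 T1 | T1 S
  B -> S X3 | a | c
  C -> c
  T0 -> b
  T1 -> c
  T2 -> a
  X3 -> T1 S

Fill CYK table bottom-up — only the sub-triangle for w[1..2]:
  T[1,1] 'b' = {S,T0}  orig:{S}
  T[2,2] 'c' = {B,C,T1}  orig:{B,C}
  T[1,2] 'bc' = {A,S}

Original NTs in T[1,2] deriving "bc": ["A", "S"]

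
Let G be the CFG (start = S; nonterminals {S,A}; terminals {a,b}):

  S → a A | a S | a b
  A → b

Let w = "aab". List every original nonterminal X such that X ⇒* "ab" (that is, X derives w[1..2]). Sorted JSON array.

CNF form of G:
  S -> T0 A | T0 S | T0 T1
  A -> b
  T0 -> a
  T1 -> b

CYK fill — only the sub-triangle for w[1..2]:
  [1..1]={T0}  "a"  orig:{}
  [2..2]={A,T1}  "b"  orig:{A}
  [1..2]={S}  "ab"

Original NTs in T[1,2] deriving "ab": ["S"]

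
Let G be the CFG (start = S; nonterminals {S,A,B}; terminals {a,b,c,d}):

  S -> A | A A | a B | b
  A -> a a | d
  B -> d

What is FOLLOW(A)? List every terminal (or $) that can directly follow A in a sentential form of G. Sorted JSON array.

Compute FIRST by fixpoint:
[1]
  A via A→a a: +{a}
  A via A→d: +{d}
  B via B→d: +{d}
  S via S→A: +{a,d}
  S via S→b: +{b}
  S: {a,b,d}  A: {a,d}  B: {d}
[2] (stable)
  S: {a,b,d}  A: {a,d}  B: {d}

Compute FOLLOW by fixpoint:
initialize: $ ∈ FOLLOW(S)
iter 1:
  S→A: FOLLOW(A) ⊇ FOLLOW(S) ⊇ {$}; new: +{$}
  S→A A: FOLLOW(A) ⊇ FIRST(A) = {a,d}; new: +{a,d}
  S→a B: FOLLOW(B) ⊇ FOLLOW(S) ⊇ {$}; new: +{$}
  FOLLOW(S)={$}  FOLLOW(A)={$,a,d}  FOLLOW(B)={$}
iter 2: (no change)
  FOLLOW(S)={$}  FOLLOW(A)={$,a,d}  FOLLOW(B)={$}

FOLLOW(A) = ["$", "a", "d"]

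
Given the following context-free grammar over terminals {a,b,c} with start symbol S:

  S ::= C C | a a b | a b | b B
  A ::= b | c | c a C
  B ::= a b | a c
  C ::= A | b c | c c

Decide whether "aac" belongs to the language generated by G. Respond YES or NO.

CNF form of G:
  S -> C C | T1 T2 | T1 X5 | T2 B
  A -> T0 X3 | b | c
  B -> T1 T0 | T1 T2
  C -> T0 T0 | T0 X4 | T2 T0 | b | c
  T0 -> c
  T1 -> a
  T2 -> b
  X3 -> T1 C
  X4 -> T1 C
  X5 -> T1 T2

CYK fill:
  [0..0]={T1}  "a"  orig:{}
  [1..1]={T1}  "a"  orig:{}
  [2..2]={A,C,T0}  "c"  orig:{A,C}
  [0..1]=∅  "aa"
  [1..2]={B,X3,X4}  "ac"  orig:{B}
  [0..2]=∅  "aac"

S ∉ T[0,2] ⇒ NO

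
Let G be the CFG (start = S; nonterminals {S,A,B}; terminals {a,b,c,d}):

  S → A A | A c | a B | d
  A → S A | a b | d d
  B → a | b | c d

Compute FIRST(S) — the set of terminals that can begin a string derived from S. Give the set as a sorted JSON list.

Compute FIRST by fixpoint:
round 1:
  A via A→a b: +{a}
  A via A→d d: +{d}
  B via B→a: +{a}
  B via B→b: +{b}
  B via B→c d: +{c}
  S via S→A A: +{a,d}
  FIRST(S)={a,d}  FIRST(A)={a,d}  FIRST(B)={a,b,c}
round 2: done
  FIRST(S)={a,d}  FIRST(A)={a,d}  FIRST(B)={a,b,c}

FIRST(S) = ["a", "d"]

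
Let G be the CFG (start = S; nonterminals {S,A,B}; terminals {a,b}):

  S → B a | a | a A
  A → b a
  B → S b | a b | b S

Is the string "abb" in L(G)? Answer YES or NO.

CNF form of G:
  S -> B T1 | T1 A | a
  A -> T0 T1
  B -> S T0 | T0 S | T1 T0
  T0 -> b
  T1 -> a

CYK table (by increasing span):
  [0..0]={S,T1}  "a"  orig:{S}
  [1..1]={T0}  "b"  orig:{}
  [2..2]={T0}  "b"  orig:{}
  [0..1]={B}  "ab"
  [1..2]=∅  "bb"
  [0..2]=∅  "abb"

S ∉ T[0,2] ⇒ NO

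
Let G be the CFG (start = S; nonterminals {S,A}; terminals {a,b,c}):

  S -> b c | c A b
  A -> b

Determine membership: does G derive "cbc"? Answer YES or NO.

CNF form of G:
  S -> T0 T1 | T1 X2
  A -> b
  T0 -> b
  T1 -> c
  X2 -> A T0

Fill CYK table bottom-up:
  cell(0,0) c: {T1}  orig:{}
  cell(1,1) b: {A,T0}  orig:{A}
  cell(2,2) c: {T1}  orig:{}
  cell(0,1) cb: ∅
  cell(1,2) bc: {S}
  cell(0,2) cbc: ∅

S ∉ T[0,2] ⇒ NO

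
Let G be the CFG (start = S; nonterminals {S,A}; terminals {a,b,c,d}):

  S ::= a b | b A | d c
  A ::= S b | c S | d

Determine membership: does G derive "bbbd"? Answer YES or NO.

CNF form of G:
  S -> T0 A | T2 T0 | T3 T1
  A -> S T0 | T1 S | d
  T0 -> b
  T1 -> c
  T2 -> a
  T3 -> d

CYK fill:
  cell(0,0) b: {T0}  orig:{}
  cell(1,1) b: {T0}  orig:{}
  cell(2,2) b: {T0}  orig:{}
  cell(3,3) d: {A,T3}  orig:{A}
  cell(0,1) bb: ∅
  cell(1,2) bb: ∅
  cell(2,3) bd: {S}
  cell(0,2) bbb: ∅
  cell(1,3) bbd: ∅
  cell(0,3) bbbd: ∅

S ∉ T[0,3] ⇒ NO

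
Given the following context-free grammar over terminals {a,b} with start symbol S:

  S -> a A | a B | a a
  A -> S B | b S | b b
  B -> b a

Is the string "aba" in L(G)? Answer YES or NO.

CNF form of G:
  S -> T1 A | T1 B | T1 T1
  A -> S B | T0 S | T0 T0
  B -> T0 T1
  T0 -> b
  T1 -> a

CYK fill:
  T[0,0] 'a' = {T1}  orig:{}
  T[1,1] 'b' = {T0}  orig:{}
  T[2,2] 'a' = {T1}  orig:{}
  T[0,1] 'ab' = ∅
  T[1,2] 'ba' = {B}
  T[0,2] 'aba' = {S}

S ∈ T[0,2] ⇒ YES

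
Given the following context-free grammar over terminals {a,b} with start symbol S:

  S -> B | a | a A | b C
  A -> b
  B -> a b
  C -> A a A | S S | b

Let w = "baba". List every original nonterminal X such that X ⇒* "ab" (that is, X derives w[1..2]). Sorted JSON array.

Convert to CNF:
  S -> T0 A | T0 T1 | T1 C | a
  A -> b
  B -> T0 T1
  C -> A X2 | S S | b
  T0 -> a
  T1 -> b
  X2 -> T0 A

CYK table (by increasing span) (cells [i..j] with 1 ≤ i ≤ j ≤ 2 only):
  [1..1]={S,T0}  "a"  orig:{S}
  [2..2]={A,C,T1}  "b"  orig:{A,C}
  [1..2]={B,S,X2}  "ab"  orig:{B,S}

Original NTs in T[1,2] deriving "ab": ["B", "S"]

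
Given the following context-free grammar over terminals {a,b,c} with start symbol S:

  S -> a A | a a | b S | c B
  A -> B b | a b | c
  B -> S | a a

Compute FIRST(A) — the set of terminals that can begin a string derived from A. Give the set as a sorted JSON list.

Compute FIRST by fixpoint:
iter 1:
  A via A→a b: +{a}
  A via A→c: +{c}
  B via B→a a: +{a}
  S via S→a A: +{a}
  S via S→b S: +{b}
  S via S→c B: +{c}
  FIRST(S)={a,b,c}  FIRST(A)={a,c}  FIRST(B)={a}
iter 2:
  B via B→S: +{b,c}
  FIRST(S)={a,b,c}  FIRST(A)={a,c}  FIRST(B)={a,b,c}
iter 3:
  A via A→B b: +{b}
  FIRST(S)={a,b,c}  FIRST(A)={a,b,c}  FIRST(B)={a,b,c}
iter 4: done
  FIRST(S)={a,b,c}  FIRST(A)={a,b,c}  FIRST(B)={a,b,c}

FIRST(A) = ["a", "b", "c"]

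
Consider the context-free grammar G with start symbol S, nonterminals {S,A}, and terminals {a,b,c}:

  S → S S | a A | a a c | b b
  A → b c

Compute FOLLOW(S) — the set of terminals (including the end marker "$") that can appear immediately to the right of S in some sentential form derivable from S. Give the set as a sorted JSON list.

FIRST iteration:
round 1:
  A via A→b c: +{b}
  S via S→a A: +{a}
  S via S→b b: +{b}
  S: {a,b}  A: {b}
round 2: done
  S: {a,b}  A: {b}

Compute FOLLOW by fixpoint:
initialize: $ ∈ FOLLOW(S)
pass 1:
  S→S S: FOLLOW(S) ⊇ FIRST(S) = {a,b}; new: +{a,b}
  S→a A: FOLLOW(A) ⊇ FOLLOW(S) ⊇ {$,a,b}; new: +{$,a,b}
  FOLLOW(S)={$,a,b}  FOLLOW(A)={$,a,b}
pass 2: — fixpoint
  FOLLOW(S)={$,a,b}  FOLLOW(A)={$,a,b}

FOLLOW(S) = ["$", "a", "b"]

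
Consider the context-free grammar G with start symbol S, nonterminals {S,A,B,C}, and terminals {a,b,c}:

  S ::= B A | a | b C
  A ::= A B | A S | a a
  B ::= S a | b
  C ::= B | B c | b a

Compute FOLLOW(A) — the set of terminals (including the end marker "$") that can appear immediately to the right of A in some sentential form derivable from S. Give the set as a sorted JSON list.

FIRST iteration:
[1]
  A via A→a a: +{a}
  B via B→b: +{b}
  C via C→B: +{b}
  S via S→B A: +{b}
  S via S→a: +{a}
  FIRST(S)={a,b}  FIRST(A)={a}  FIRST(B)={b}  FIRST(C)={b}
[2]
  B via B→S a: +{a}
  C via C→B: +{a}
  FIRST(S)={a,b}  FIRST(A)={a}  FIRST(B)={a,b}  FIRST(C)={a,b}
[3] (stable)
  FIRST(S)={a,b}  FIRST(A)={a}  FIRST(B)={a,b}  FIRST(C)={a,b}

FOLLOW iteration:
seed FOLLOW(S) with $
round 1:
  A→A B: FOLLOW(A) ⊇ FIRST(B) = {a,b}; new: +{a,b}
  A→A B: FOLLOW(B) ⊇ FOLLOW(A) ⊇ {a,b}; new: +{a,b}
  A→A S: FOLLOW(S) ⊇ FOLLOW(A) ⊇ {a,b}; new: +{a,b}
  C→B c: FOLLOW(B) ⊇ FIRST(c) = {c}; new: +{c}
  S→B A: FOLLOW(A) ⊇ FOLLOW(S) ⊇ {$,a,b}; new: +{$}
  S→b C: FOLLOW(C) ⊇ FOLLOW(S) ⊇ {$,a,b}; new: +{$,a,b}
  FOLLOW(S)={$,a,b}  FOLLOW(A)={$,a,b}  FOLLOW(B)={a,b,c}  FOLLOW(C)={$,a,b}
round 2:
  A→A B: FOLLOW(B) ⊇ FOLLOW(A) ⊇ {$,a,b}; new: +{$}
  FOLLOW(S)={$,a,b}  FOLLOW(A)={$,a,b}  FOLLOW(B)={$,a,b,c}  FOLLOW(C)={$,a,b}
round 3: — fixpoint
  FOLLOW(S)={$,a,b}  FOLLOW(A)={$,a,b}  FOLLOW(B)={$,a,b,c}  FOLLOW(C)={$,a,b}

FOLLOW(A) = ["$", "a", "b"]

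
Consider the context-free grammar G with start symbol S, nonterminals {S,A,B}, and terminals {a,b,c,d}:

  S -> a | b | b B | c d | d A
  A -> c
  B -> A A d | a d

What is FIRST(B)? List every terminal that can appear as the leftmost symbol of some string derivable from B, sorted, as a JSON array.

FIRST sets, iterate to fixpoint:
pass 1:
  A via A→c: +{c}
  B via B→A A d: +{c}
  B via B→a d: +{a}
  S via S→a: +{a}
  S via S→b: +{b}
  S via S→c d: +{c}
  S via S→d A: +{d}
  S: {a,b,c,d}  A: {c}  B: {a,c}
pass 2: (stable)
  S: {a,b,c,d}  A: {c}  B: {a,c}

FIRST(B) = ["a", "c"]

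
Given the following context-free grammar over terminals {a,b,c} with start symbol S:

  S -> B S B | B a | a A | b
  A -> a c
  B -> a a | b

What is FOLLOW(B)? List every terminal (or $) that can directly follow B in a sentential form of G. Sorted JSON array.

FIRST iteration:
round 1:
  A via A→a c: +{a}
  B via B→a a: +{a}
  B via B→b: +{b}
  S via S→B S B: +{a,b}
  FIRST(S)={a,b}  FIRST(A)={a}  FIRST(B)={a,b}
round 2: (stable)
  FIRST(S)={a,b}  FIRST(A)={a}  FIRST(B)={a,b}

FOLLOW sets:
initialize: $ ∈ FOLLOW(S)
round 1:
  S→B S B: FOLLOW(B) ⊇ FIRST(S) = {a,b}; new: +{a,b}
  S→B S B: FOLLOW(S) ⊇ FIRST(B) = {a,b}; new: +{a,b}
  S→B S B: FOLLOW(B) ⊇ FOLLOW(S) ⊇ {$,a,b}; new: +{$}
  S→a A: FOLLOW(A) ⊇ FOLLOW(S) ⊇ {$,a,b}; new: +{$,a,b}
  S: {$,a,b}  A: {$,a,b}  B: {$,a,b}
round 2: done
  S: {$,a,b}  A: {$,a,b}  B: {$,a,b}

FOLLOW(B) = ["$", "a", "b"]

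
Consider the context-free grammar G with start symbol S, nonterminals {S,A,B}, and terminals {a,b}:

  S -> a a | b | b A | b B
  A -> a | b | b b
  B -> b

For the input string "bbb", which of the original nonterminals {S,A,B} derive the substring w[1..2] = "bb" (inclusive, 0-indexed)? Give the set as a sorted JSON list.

CNF form of G:
  S -> T0 A | T0 B | T1 T1 | b
  A -> T0 T0 | a | b
  B -> b
  T0 -> b
  T1 -> a

CYK table (by increasing span) — only the sub-triangle for w[1..2]:
  T[1,1] 'b' = {A,B,S,T0}  orig:{A,B,S}
  T[2,2] 'b' = {A,B,S,T0}  orig:{A,B,S}
  T[1,2] 'bb' = {A,S}

Original NTs in T[1,2] deriving "bb": ["A", "S"]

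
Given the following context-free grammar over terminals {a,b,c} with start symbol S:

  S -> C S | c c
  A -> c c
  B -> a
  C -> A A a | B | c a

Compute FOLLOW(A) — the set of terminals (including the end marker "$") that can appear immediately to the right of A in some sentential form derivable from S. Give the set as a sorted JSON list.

FIRST sets, iterate to fixpoint:
iter 1:
  A via A→c c: +{c}
  B via B→a: +{a}
  C via C→A A a: +{c}
  C via C→B: +{a}
  S via S→C S: +{a,c}
  FIRST(S)={a,c}  FIRST(A)={c}  FIRST(B)={a}  FIRST(C)={a,c}
iter 2: (no change)
  FIRST(S)={a,c}  FIRST(A)={c}  FIRST(B)={a}  FIRST(C)={a,c}

FOLLOW sets:
FOLLOW(S) := {$}
pass 1:
  C→A A a: FOLLOW(A) ⊇ FIRST(A) = {c}; new: +{c}
  C→A A a: FOLLOW(A) ⊇ FIRST(a) = {a}; new: +{a}
  S→C S: FOLLOW(C) ⊇ FIRST(S) = {a,c}; new: +{a,c}
  S: {$}  A: {a,c}  B: {}  C: {a,c}
pass 2:
  C→B: FOLLOW(B) ⊇ FOLLOW(C) ⊇ {a,c}; new: +{a,c}
  S: {$}  A: {a,c}  B: {a,c}  C: {a,c}
pass 3: (no change)
  S: {$}  A: {a,c}  B: {a,c}  C: {a,c}

FOLLOW(A) = ["a", "c"]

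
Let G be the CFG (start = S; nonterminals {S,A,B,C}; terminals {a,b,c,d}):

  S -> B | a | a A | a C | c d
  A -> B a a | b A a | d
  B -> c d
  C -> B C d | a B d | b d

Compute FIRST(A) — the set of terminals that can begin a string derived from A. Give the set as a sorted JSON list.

Compute FIRST by fixpoint:
round 1:
  A via A→b A a: +{b}
  A via A→d: +{d}
  B via B→c d: +{c}
  C via C→B C d: +{c}
  C via C→a B d: +{a}
  C via C→b d: +{b}
  S via S→B: +{c}
  S via S→a: +{a}
  FIRST(S)={a,c}  FIRST(A)={b,d}  FIRST(B)={c}  FIRST(C)={a,b,c}
round 2:
  A via A→B a a: +{c}
  FIRST(S)={a,c}  FIRST(A)={b,c,d}  FIRST(B)={c}  FIRST(C)={a,b,c}
round 3: — fixpoint
  FIRST(S)={a,c}  FIRST(A)={b,c,d}  FIRST(B)={c}  FIRST(C)={a,b,c}

FIRST(A) = ["b", "c", "d"]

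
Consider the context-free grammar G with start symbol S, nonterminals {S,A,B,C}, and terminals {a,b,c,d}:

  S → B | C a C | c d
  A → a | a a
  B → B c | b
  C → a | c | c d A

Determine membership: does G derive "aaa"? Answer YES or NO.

Convert to CNF:
  S -> B T1 | C X4 | T1 T2 | b
  A -> T0 T0 | a
  B -> B T1 | b
  C -> T1 X3 | a | c
  T0 -> a
  T1 -> c
  T2 -> d
  X3 -> T2 A
  X4 -> T0 C

CYK table (by increasing span):
  cell(0,0) a: {A,C,T0}  orig:{A,C}
  cell(1,1) a: {A,C,T0}  orig:{A,C}
  cell(2,2) a: {A,C,T0}  orig:{A,C}
  cell(0,1) aa: {A,X4}  orig:{A}
  cell(1,2) aa: {A,X4}  orig:{A}
  cell(0,2) aaa: {S}

S ∈ T[0,2] ⇒ YES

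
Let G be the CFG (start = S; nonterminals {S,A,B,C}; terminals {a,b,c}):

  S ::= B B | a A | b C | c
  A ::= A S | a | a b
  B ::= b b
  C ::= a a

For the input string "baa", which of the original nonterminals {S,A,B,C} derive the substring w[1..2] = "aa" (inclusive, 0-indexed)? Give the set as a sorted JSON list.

Convert to CNF:
  S -> B B | T0 A | T1 C | c
  A -> A S | T0 T1 | a
  B -> T1 T1
  C -> T0 T0
  T0 -> a
  T1 -> b

CYK table (by increasing span) (cells [i..j] with 1 ≤ i ≤ j ≤ 2 only):
  cell(1,1) a: {A,T0}  orig:{A}
  cell(2,2) a: {A,T0}  orig:{A}
  cell(1,2) aa: {C,S}

Original NTs in T[1,2] deriving "aa": ["C", "S"]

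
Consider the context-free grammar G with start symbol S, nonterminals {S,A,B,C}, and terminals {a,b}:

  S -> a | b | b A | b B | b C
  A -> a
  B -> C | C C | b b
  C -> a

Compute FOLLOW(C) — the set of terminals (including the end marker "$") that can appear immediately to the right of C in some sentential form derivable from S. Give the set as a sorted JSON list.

FIRST iteration:
round 1:
  A via A→a: +{a}
  B via B→b b: +{b}
  C via C→a: +{a}
  S via S→a: +{a}
  S via S→b: +{b}
  S: {a,b}  A: {a}  B: {b}  C: {a}
round 2:
  B via B→C: +{a}
  S: {a,b}  A: {a}  B: {a,b}  C: {a}
round 3: done
  S: {a,b}  A: {a}  B: {a,b}  C: {a}

Compute FOLLOW by fixpoint:
FOLLOW(S) := {$}
[1]
  B→C C: FOLLOW(C) ⊇ FIRST(C) = {a}; new: +{a}
  S→b A: FOLLOW(A) ⊇ FOLLOW(S) ⊇ {$}; new: +{$}
  S→b B: FOLLOW(B) ⊇ FOLLOW(S) ⊇ {$}; new: +{$}
  S→b C: FOLLOW(C) ⊇ FOLLOW(S) ⊇ {$}; new: +{$}
  S: {$}  A: {$}  B: {$}  C: {$,a}
[2] done
  S: {$}  A: {$}  B: {$}  C: {$,a}

FOLLOW(C) = ["$", "a"]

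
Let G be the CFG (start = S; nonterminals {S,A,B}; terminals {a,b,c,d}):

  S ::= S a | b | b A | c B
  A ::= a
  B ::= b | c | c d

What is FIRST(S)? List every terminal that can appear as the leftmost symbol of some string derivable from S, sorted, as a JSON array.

FIRST iteration:
iter 1:
  A via A→a: +{a}
  B via B→b: +{b}
  B via B→c: +{c}
  S via S→b: +{b}
  S via S→c B: +{c}
  S: {b,c}  A: {a}  B: {b,c}
iter 2: (stable)
  S: {b,c}  A: {a}  B: {b,c}

FIRST(S) = ["b", "c"]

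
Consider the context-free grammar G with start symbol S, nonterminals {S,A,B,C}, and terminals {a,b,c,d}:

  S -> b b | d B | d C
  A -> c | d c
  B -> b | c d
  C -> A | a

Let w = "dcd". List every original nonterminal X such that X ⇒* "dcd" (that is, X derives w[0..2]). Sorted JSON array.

Convert to CNF:
  S -> T0 B | T0 C | T2 T2
  A -> T0 T1 | c
  B -> T1 T0 | b
  C -> T0 T1 | a | c
  T0 -> d
  T1 -> c
  T2 -> b

Fill CYK table bottom-up — only the sub-triangle for w[0..2]:
  T[0,0] 'd' = {T0}  orig:{}
  T[1,1] 'c' = {A,C,T1}  orig:{A,C}
  T[2,2] 'd' = {T0}  orig:{}
  T[0,1] 'dc' = {A,C,S}
  T[1,2] 'cd' = {B}
  T[0,2] 'dcd' = {S}

Original NTs in T[0,2] deriving "dcd": ["S"]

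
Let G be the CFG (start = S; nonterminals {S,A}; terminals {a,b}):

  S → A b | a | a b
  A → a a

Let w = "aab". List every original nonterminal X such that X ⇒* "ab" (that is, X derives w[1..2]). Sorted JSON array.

CNF form of G:
  S -> A T1 | T0 T1 | a
  A -> T0 T0
  T0 -> a
  T1 -> b

Fill CYK table bottom-up — only the sub-triangle for w[1..2]:
  cell(1,1) a: {S,T0}  orig:{S}
  cell(2,2) b: {T1}  orig:{}
  cell(1,2) ab: {S}

Original NTs in T[1,2] deriving "ab": ["S"]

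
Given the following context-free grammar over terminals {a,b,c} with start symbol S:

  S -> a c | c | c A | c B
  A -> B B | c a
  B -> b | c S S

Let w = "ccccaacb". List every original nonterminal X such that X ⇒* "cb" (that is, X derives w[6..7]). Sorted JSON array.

CNF form of G:
  S -> T0 A | T0 B | T1 T0 | c
  A -> B B | T0 T1
  B -> T0 X2 | b
  T0 -> c
  T1 -> a
  X2 -> S S

CYK table (by increasing span) — only the sub-triangle for w[6..7]:
  [6..6]={S,T0}  "c"  orig:{S}
  [7..7]={B}  "b"
  [6..7]={S}  "cb"

Original NTs in T[6,7] deriving "cb": ["S"]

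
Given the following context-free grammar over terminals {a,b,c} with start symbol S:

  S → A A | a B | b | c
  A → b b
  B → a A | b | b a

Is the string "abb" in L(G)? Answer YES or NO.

Convert to CNF:
  S -> A A | T1 B | b | c
  A -> T0 T0
  B -> T0 T1 | T1 A | b
  T0 -> b
  T1 -> a

CYK fill:
  [0..0]={T1}  "a"  orig:{}
  [1..1]={B,S,T0}  "b"  orig:{B,S}
  [2..2]={B,S,T0}  "b"  orig:{B,S}
  [0..1]={S}  "ab"
  [1..2]={A}  "bb"
  [0..2]={B}  "abb"

S ∉ T[0,2] ⇒ NO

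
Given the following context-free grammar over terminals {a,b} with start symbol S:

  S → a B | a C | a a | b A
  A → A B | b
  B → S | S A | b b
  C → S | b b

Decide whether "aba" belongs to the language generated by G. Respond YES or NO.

Convert to CNF:
  S -> T0 B | T0 C | T0 T0 | T1 A
  A -> A B | b
  B -> S A | T0 B | T0 C | T0 T0 | T1 A | T1 T1
  C -> T0 B | T0 C | T0 T0 | T1 A | T1 T1
  T0 -> a
  T1 -> b

CYK fill:
  [0..0]={T0}  "a"  orig:{}
  [1..1]={A,T1}  "b"  orig:{A}
  [2..2]={T0}  "a"  orig:{}
  [0..1]=∅  "ab"
  [1..2]=∅  "ba"
  [0..2]=∅  "aba"

S ∉ T[0,2] ⇒ NO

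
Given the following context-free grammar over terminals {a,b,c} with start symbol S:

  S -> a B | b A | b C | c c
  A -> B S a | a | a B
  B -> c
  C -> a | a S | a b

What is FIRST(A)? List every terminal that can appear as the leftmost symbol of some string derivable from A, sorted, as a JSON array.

FIRST sets, iterate to fixpoint:
iter 1:
  A via A→a: +{a}
  B via B→c: +{c}
  C via C→a: +{a}
  S via S→a B: +{a}
  S via S→b A: +{b}
  S via S→c c: +{c}
  FIRST(S)={a,b,c}  FIRST(A)={a}  FIRST(B)={c}  FIRST(C)={a}
iter 2:
  A via A→B S a: +{c}
  FIRST(S)={a,b,c}  FIRST(A)={a,c}  FIRST(B)={c}  FIRST(C)={a}
iter 3: — fixpoint
  FIRST(S)={a,b,c}  FIRST(A)={a,c}  FIRST(B)={c}  FIRST(C)={a}

FIRST(A) = ["a", "c"]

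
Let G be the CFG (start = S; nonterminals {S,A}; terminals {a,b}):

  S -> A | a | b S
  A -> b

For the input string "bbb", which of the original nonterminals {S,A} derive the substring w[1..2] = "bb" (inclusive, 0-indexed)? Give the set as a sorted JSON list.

Convert to CNF:
  S -> T0 S | a | b
  A -> b
  T0 -> b

CYK table (by increasing span) (cells [i..j] with 1 ≤ i ≤ j ≤ 2 only):
  cell(1,1) b: {A,S,T0}  orig:{A,S}
  cell(2,2) b: {A,S,T0}  orig:{A,S}
  cell(1,2) bb: {S}

Original NTs in T[1,2] deriving "bb": ["S"]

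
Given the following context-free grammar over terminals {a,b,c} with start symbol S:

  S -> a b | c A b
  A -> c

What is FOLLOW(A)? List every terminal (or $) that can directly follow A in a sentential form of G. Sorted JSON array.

FIRST iteration:
round 1:
  A via A→c: +{c}
  S via S→a b: +{a}
  S via S→c A b: +{c}
  FIRST[S]={a,c}  FIRST[A]={c}
round 2: (no change)
  FIRST[S]={a,c}  FIRST[A]={c}

FOLLOW sets:
FOLLOW(S) := {$}
round 1:
  S→c A b: FOLLOW(A) ⊇ FIRST(b) = {b}; new: +{b}
  FOLLOW[S]={$}  FOLLOW[A]={b}
round 2: (no change)
  FOLLOW[S]={$}  FOLLOW[A]={b}

FOLLOW(A) = ["b"]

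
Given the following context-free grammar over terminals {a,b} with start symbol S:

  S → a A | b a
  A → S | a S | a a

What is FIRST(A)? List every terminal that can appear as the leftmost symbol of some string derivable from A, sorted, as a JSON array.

Compute FIRST by fixpoint:
iter 1:
  A via A→a S: +{a}
  S via S→a A: +{a}
  S via S→b a: +{b}
  FIRST[S]={a,b}  FIRST[A]={a}
iter 2:
  A via A→S: +{b}
  FIRST[S]={a,b}  FIRST[A]={a,b}
iter 3: (no change)
  FIRST[S]={a,b}  FIRST[A]={a,b}

FIRST(A) = ["a", "b"]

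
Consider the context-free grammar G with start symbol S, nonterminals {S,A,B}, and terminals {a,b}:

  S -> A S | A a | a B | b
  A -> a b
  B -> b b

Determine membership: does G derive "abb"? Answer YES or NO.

CNF form of G:
  S -> A S | A T0 | T0 B | b
  A -> T0 T1
  B -> T1 T1
  T0 -> a
  T1 -> b

Fill CYK table bottom-up:
  T[0,0] 'a' = {T0}  orig:{}
  T[1,1] 'b' = {S,T1}  orig:{S}
  T[2,2] 'b' = {S,T1}  orig:{S}
  T[0,1] 'ab' = {A}
  T[1,2] 'bb' = {B}
  T[0,2] 'abb' = {S}

S ∈ T[0,2] ⇒ YES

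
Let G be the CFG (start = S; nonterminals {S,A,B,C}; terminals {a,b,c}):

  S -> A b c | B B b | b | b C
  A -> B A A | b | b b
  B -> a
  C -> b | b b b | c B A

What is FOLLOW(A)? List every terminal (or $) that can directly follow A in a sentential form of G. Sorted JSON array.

FIRST iteration:
[1]
  A via A→b: +{b}
  B via B→a: +{a}
  C via C→b: +{b}
  C via C→c B A: +{c}
  S via S→A b c: +{b}
  S via S→B B b: +{a}
  FIRST[S]={a,b}  FIRST[A]={b}  FIRST[B]={a}  FIRST[C]={b,c}
[2]
  A via A→B A A: +{a}
  FIRST[S]={a,b}  FIRST[A]={a,b}  FIRST[B]={a}  FIRST[C]={b,c}
[3] (stable)
  FIRST[S]={a,b}  FIRST[A]={a,b}  FIRST[B]={a}  FIRST[C]={b,c}

Compute FOLLOW by fixpoint:
initialize: $ ∈ FOLLOW(S)
[1]
  A→B A A: FOLLOW(B) ⊇ FIRST(A) = {a,b}; new: +{a,b}
  A→B A A: FOLLOW(A) ⊇ FIRST(A) = {a,b}; new: +{a,b}
  S→b C: FOLLOW(C) ⊇ FOLLOW(S) ⊇ {$}; new: +{$}
  FOLLOW(S)={$}  FOLLOW(A)={a,b}  FOLLOW(B)={a,b}  FOLLOW(C)={$}
[2]
  C→c B A: FOLLOW(A) ⊇ FOLLOW(C) ⊇ {$}; new: +{$}
  FOLLOW(S)={$}  FOLLOW(A)={$,a,b}  FOLLOW(B)={a,b}  FOLLOW(C)={$}
[3] (no change)
  FOLLOW(S)={$}  FOLLOW(A)={$,a,b}  FOLLOW(B)={a,b}  FOLLOW(C)={$}

FOLLOW(A) = ["$", "a", "b"]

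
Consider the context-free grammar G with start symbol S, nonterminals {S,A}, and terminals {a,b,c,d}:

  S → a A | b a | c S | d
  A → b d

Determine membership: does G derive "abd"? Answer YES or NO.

Convert to CNF:
  S -> T0 T2 | T2 A | T3 S | d
  A -> T0 T1
  T0 -> b
  T1 -> d
  T2 -> a
  T3 -> c

Fill CYK table bottom-up:
  T[0,0] 'a' = {T2}  orig:{}
  T[1,1] 'b' = {T0}  orig:{}
  T[2,2] 'd' = {S,T1}  orig:{S}
  T[0,1] 'ab' = ∅
  T[1,2] 'bd' = {A}
  T[0,2] 'abd' = {S}

S ∈ T[0,2] ⇒ YES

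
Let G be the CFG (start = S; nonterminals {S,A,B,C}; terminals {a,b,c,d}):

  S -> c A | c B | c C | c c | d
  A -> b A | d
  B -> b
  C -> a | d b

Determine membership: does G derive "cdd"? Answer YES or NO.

CNF form of G:
  S -> T2 A | T2 B | T2 C | T2 T2 | d
  A -> T0 A | d
  B -> b
  C -> T1 T0 | a
  T0 -> b
  T1 -> d
  T2 -> c

Fill CYK table bottom-up:
  cell(0,0) c: {T2}  orig:{}
  cell(1,1) d: {A,S,T1}  orig:{A,S}
  cell(2,2) d: {A,S,T1}  orig:{A,S}
  cell(0,1) cd: {S}
  cell(1,2) dd: ∅
  cell(0,2) cdd: ∅

S ∉ T[0,2] ⇒ NO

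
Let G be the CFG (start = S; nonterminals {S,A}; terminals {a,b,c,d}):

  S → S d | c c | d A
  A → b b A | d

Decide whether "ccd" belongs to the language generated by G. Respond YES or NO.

Convert to CNF:
  S -> S T1 | T1 A | T2 T2
  A -> T0 X3 | d
  T0 -> b
  T1 -> d
  T2 -> c
  X3 -> T0 A

CYK fill:
  [0..0]={T2}  "c"  orig:{}
  [1..1]={T2}  "c"  orig:{}
  [2..2]={A,T1}  "d"  orig:{A}
  [0..1]={S}  "cc"
  [1..2]=∅  "cd"
  [0..2]={S}  "ccd"

S ∈ T[0,2] ⇒ YES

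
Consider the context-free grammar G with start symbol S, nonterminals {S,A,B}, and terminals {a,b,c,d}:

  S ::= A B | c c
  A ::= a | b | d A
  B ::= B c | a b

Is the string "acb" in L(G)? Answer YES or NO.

Convert to CNF:
  S -> A B | T1 T1
  A -> T0 A | a | b
  B -> B T1 | T2 T3
  T0 -> d
  T1 -> c
  T2 -> a
  T3 -> b

CYK fill:
  T[0,0] 'a' = {A,T2}  orig:{A}
  T[1,1] 'c' = {T1}  orig:{}
  T[2,2] 'b' = {A,T3}  orig:{A}
  T[0,1] 'ac' = ∅
  T[1,2] 'cb' = ∅
  T[0,2] 'acb' = ∅

S ∉ T[0,2] ⇒ NO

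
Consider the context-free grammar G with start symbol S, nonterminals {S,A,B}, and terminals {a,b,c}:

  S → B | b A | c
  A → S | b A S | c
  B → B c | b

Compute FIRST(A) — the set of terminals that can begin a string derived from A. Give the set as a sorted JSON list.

FIRST sets, iterate to fixpoint:
iter 1:
  A via A→b A S: +{b}
  A via A→c: +{c}
  B via B→b: +{b}
  S via S→B: +{b}
  S via S→c: +{c}
  FIRST[S]={b,c}  FIRST[A]={b,c}  FIRST[B]={b}
iter 2: done
  FIRST[S]={b,c}  FIRST[A]={b,c}  FIRST[B]={b}

FIRST(A) = ["b", "c"]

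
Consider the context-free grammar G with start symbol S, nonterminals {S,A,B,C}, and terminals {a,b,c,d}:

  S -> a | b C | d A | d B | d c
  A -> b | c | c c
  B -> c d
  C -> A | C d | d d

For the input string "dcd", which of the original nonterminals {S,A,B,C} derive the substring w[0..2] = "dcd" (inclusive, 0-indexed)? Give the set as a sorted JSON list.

CNF form of G:
  S -> T1 A | T1 B | T1 T0 | T2 C | a
  A -> T0 T0 | b | c
  B -> T0 T1
  C -> C T1 | T0 T0 | T1 T1 | b | c
  T0 -> c
  T1 -> d
  T2 -> b

CYK fill, restricted to cells inside w[0..2]:
  [0..0]={T1}  "d"  orig:{}
  [1..1]={A,C,T0}  "c"  orig:{A,C}
  [2..2]={T1}  "d"  orig:{}
  [0..1]={S}  "dc"
  [1..2]={B,C}  "cd"
  [0..2]={S}  "dcd"

Original NTs in T[0,2] deriving "dcd": ["S"]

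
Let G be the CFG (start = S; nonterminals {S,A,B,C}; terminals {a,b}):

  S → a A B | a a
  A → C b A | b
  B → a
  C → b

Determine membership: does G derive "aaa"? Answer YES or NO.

CNF form of G:
  S -> T1 T1 | T1 X3
  A -> C X2 | b
  B -> a
  C -> b
  T0 -> b
  T1 -> a
  X2 -> T0 A
  X3 -> A B

Fill CYK table bottom-up:
  cell(0,0) a: {B,T1}  orig:{B}
  cell(1,1) a: {B,T1}  orig:{B}
  cell(2,2) a: {B,T1}  orig:{B}
  cell(0,1) aa: {S}
  cell(1,2) aa: {S}
  cell(0,2) aaa: ∅

S ∉ T[0,2] ⇒ NO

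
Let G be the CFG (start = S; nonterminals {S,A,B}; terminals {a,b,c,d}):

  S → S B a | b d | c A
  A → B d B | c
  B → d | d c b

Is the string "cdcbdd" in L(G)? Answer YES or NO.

Convert to CNF:
  S -> S X6 | T1 A | T2 T0
  A -> B X4 | c
  B -> T0 X5 | d
  T0 -> d
  T1 -> c
  T2 -> b
  T3 -> a
  X4 -> T0 B
  X5 -> T1 T2
  X6 -> B T3

CYK fill:
  T[0,0] 'c' = {A,T1}  orig:{A}
  T[1,1] 'd' = {B,T0}  orig:{B}
  T[2,2] 'c' = {A,T1}  orig:{A}
  T[3,3] 'b' = {T2}  orig:{}
  T[4,4] 'd' = {B,T0}  orig:{B}
  T[5,5] 'd' = {B,T0}  orig:{B}
  T[0,1] 'cd' = ∅
  T[1,2] 'dc' = ∅
  T[2,3] 'cb' = {X5}  orig:{}
  T[3,4] 'bd' = {S}
  T[4,5] 'dd' = {X4}  orig:{}
  T[0,2] 'cdc' = ∅
  T[1,3] 'dcb' = {B}
  T[2,4] 'cbd' = ∅
  T[3,5] 'bdd' = ∅
  T[0,3] 'cdcb' = ∅
  T[1,4] 'dcbd' = ∅
  T[2,5] 'cbdd' = ∅
  T[0,4] 'cdcbd' = ∅
  T[1,5] 'dcbdd' = {A}
  T[0,5] 'cdcbdd' = {S}

S ∈ T[0,5] ⇒ YES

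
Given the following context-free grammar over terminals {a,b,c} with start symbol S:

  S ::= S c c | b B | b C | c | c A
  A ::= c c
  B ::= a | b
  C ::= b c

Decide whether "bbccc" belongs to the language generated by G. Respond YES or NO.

CNF form of G:
  S -> S X2 | T0 A | T1 B | T1 C | c
  A -> T0 T0
  B -> a | b
  C -> T1 T0
  T0 -> c
  T1 -> b
  X2 -> T0 T0

CYK table (by increasing span):
  T[0,0] 'b' = {B,T1}  orig:{B}
  T[1,1] 'b' = {B,T1}  orig:{B}
  T[2,2] 'c' = {S,T0}  orig:{S}
  T[3,3] 'c' = {S,T0}  orig:{S}
  T[4,4] 'c' = {S,T0}  orig:{S}
  T[0,1] 'bb' = {S}
  T[1,2] 'bc' = {C}
  T[2,3] 'cc' = {A,X2}  orig:{A}
  T[3,4] 'cc' = {A,X2}  orig:{A}
  T[0,2] 'bbc' = {S}
  T[1,3] 'bcc' = ∅
  T[2,4] 'ccc' = {S}
  T[0,3] 'bbcc' = {S}
  T[1,4] 'bccc' = ∅
  T[0,4] 'bbccc' = {S}

S ∈ T[0,4] ⇒ YES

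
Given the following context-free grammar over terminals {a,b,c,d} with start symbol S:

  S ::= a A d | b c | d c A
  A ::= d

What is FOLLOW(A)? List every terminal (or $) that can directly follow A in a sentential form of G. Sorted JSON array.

Compute FIRST by fixpoint:
round 1:
  A via A→d: +{d}
  S via S→a A d: +{a}
  S via S→b c: +{b}
  S via S→d c A: +{d}
  FIRST[S]={a,b,d}  FIRST[A]={d}
round 2: — fixpoint
  FIRST[S]={a,b,d}  FIRST[A]={d}

FOLLOW iteration:
initialize: $ ∈ FOLLOW(S)
round 1:
  S→a A d: FOLLOW(A) ⊇ FIRST(d) = {d}; new: +{d}
  S→d c A: FOLLOW(A) ⊇ FOLLOW(S) ⊇ {$}; new: +{$}
  FOLLOW[S]={$}  FOLLOW[A]={$,d}
round 2: (no change)
  FOLLOW[S]={$}  FOLLOW[A]={$,d}

FOLLOW(A) = ["$", "d"]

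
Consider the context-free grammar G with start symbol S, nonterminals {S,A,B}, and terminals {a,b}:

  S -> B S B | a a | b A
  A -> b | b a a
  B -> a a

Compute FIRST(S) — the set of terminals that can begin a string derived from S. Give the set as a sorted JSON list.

FIRST iteration:
iter 1:
  A via A→b: +{b}
  B via B→a a: +{a}
  S via S→B S B: +{a}
  S via S→b A: +{b}
  S: {a,b}  A: {b}  B: {a}
iter 2: (no change)
  S: {a,b}  A: {b}  B: {a}

FIRST(S) = ["a", "b"]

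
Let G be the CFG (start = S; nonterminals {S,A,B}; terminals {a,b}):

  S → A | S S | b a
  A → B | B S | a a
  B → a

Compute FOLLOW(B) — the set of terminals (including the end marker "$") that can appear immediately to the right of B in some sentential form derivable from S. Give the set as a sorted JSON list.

FIRST sets, iterate to fixpoint:
iter 1:
  A via A→a a: +{a}
  B via B→a: +{a}
  S via S→A: +{a}
  S via S→b a: +{b}
  FIRST[S]={a,b}  FIRST[A]={a}  FIRST[B]={a}
iter 2: (no change)
  FIRST[S]={a,b}  FIRST[A]={a}  FIRST[B]={a}

FOLLOW iteration:
FOLLOW(S) := {$}
round 1:
  A→B S: FOLLOW(B) ⊇ FIRST(S) = {a,b}; new: +{a,b}
  S→A: FOLLOW(A) ⊇ FOLLOW(S) ⊇ {$}; new: +{$}
  S→S S: FOLLOW(S) ⊇ FIRST(S) = {a,b}; new: +{a,b}
  S: {$,a,b}  A: {$}  B: {a,b}
round 2:
  A→B: FOLLOW(B) ⊇ FOLLOW(A) ⊇ {$}; new: +{$}
  S→A: FOLLOW(A) ⊇ FOLLOW(S) ⊇ {$,a,b}; new: +{a,b}
  S: {$,a,b}  A: {$,a,b}  B: {$,a,b}
round 3: (no change)
  S: {$,a,b}  A: {$,a,b}  B: {$,a,b}

FOLLOW(B) = ["$", "a", "b"]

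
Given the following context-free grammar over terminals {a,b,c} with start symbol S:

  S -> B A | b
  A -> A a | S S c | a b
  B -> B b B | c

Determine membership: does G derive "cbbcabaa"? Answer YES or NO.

CNF form of G:
  S -> B A | b
  A -> A T0 | S X3 | T0 T2
  B -> B X4 | c
  T0 -> a
  T1 -> c
  T2 -> b
  X3 -> S T1
  X4 -> T2 B

Fill CYK table bottom-up:
  cell(0,0) c: {B,T1}  orig:{B}
  cell(1,1) b: {S,T2}  orig:{S}
  cell(2,2) b: {S,T2}  orig:{S}
  cell(3,3) c: {B,T1}  orig:{B}
  cell(4,4) a: {T0}  orig:{}
  cell(5,5) b: {S,T2}  orig:{S}
  cell(6,6) a: {T0}  orig:{}
  cell(7,7) a: {T0}  orig:{}
  cell(0,1) cb: ∅
  cell(1,2) bb: ∅
  cell(2,3) bc: {X3,X4}  orig:{}
  cell(3,4) ca: ∅
  cell(4,5) ab: {A}
  cell(5,6) ba: ∅
  cell(6,7) aa: ∅
  cell(0,2) cbb: ∅
  cell(1,3) bbc: {A}
  cell(2,4) bca: ∅
  cell(3,5) cab: {S}
  cell(4,6) aba: {A}
  cell(5,7) baa: ∅
  cell(0,3) cbbc: {S}
  cell(1,4) bbca: {A}
  cell(2,5) bcab: ∅
  cell(3,6) caba: {S}
  cell(4,7) abaa: {A}
  cell(0,4) cbbca: {S}
  cell(1,5) bbcab: ∅
  cell(2,6) bcaba: ∅
  cell(3,7) cabaa: {S}
  cell(0,5) cbbcab: ∅
  cell(1,6) bbcaba: ∅
  cell(2,7) bcabaa: ∅
  cell(0,6) cbbcaba: ∅
  cell(1,7) bbcabaa: ∅
  cell(0,7) cbbcabaa: ∅

S ∉ T[0,7] ⇒ NO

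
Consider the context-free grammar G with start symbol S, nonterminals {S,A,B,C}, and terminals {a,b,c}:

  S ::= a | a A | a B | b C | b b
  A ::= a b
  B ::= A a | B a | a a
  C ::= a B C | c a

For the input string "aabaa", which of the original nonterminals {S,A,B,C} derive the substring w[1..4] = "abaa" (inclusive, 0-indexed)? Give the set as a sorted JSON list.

CNF form of G:
  S -> T0 A | T0 B | T1 C | T1 T1 | a
  A -> T0 T1
  B -> A T0 | B T0 | T0 T0
  C -> T0 X3 | T2 T0
  T0 -> a
  T1 -> b
  T2 -> c
  X3 -> B C

CYK fill — only the sub-triangle for w[1..4]:
  T[1,1] 'a' = {S,T0}  orig:{S}
  T[2,2] 'b' = {T1}  orig:{}
  T[3,3] 'a' = {S,T0}  orig:{S}
  T[4,4] 'a' = {S,T0}  orig:{S}
  T[1,2] 'ab' = {A}
  T[2,3] 'ba' = ∅
  T[3,4] 'aa' = {B}
  T[1,3] 'aba' = {B}
  T[2,4] 'baa' = ∅
  T[1,4] 'abaa' = {B}

Original NTs in T[1,4] deriving "abaa": ["B"]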